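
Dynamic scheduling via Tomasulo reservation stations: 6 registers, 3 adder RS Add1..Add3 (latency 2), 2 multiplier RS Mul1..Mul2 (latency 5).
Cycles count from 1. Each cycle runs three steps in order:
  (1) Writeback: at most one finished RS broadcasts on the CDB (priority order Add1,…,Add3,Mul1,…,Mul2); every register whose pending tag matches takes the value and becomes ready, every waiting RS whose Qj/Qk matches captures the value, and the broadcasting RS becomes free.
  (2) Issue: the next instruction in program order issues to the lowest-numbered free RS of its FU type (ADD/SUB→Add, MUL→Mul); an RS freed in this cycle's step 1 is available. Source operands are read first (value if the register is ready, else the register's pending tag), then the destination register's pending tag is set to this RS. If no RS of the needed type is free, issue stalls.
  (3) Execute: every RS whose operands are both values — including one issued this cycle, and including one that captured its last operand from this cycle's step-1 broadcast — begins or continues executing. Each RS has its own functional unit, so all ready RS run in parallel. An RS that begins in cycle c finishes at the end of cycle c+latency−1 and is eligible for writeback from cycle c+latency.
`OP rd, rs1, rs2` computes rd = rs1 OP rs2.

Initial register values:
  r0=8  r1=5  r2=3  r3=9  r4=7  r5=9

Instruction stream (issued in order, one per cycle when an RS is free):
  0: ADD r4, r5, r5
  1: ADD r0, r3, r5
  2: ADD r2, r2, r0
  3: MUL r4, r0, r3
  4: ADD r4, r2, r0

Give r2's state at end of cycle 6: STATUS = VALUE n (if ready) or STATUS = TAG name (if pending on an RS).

STATUS = VALUE 21

c1: issue ADD r4<-Add1 | r0:8,r1:5,r2:3,r3:9,r4:Add1,r5:9
c2: issue ADD r0<-Add2 | r0:Add2,r1:5,r2:3,r3:9,r4:Add1,r5:9
c3: CDB Add1=18; issue ADD r2<-Add1 | r0:Add2,r1:5,r2:Add1,r3:9,r4:18,r5:9
c4: CDB Add2=18; issue MUL r4<-Mul1 | r0:18,r1:5,r2:Add1,r3:9,r4:Mul1,r5:9
c5: issue ADD r4<-Add2 | r0:18,r1:5,r2:Add1,r3:9,r4:Add2,r5:9
c6: CDB Add1=21 | r0:18,r1:5,r2:21,r3:9,r4:Add2,r5:9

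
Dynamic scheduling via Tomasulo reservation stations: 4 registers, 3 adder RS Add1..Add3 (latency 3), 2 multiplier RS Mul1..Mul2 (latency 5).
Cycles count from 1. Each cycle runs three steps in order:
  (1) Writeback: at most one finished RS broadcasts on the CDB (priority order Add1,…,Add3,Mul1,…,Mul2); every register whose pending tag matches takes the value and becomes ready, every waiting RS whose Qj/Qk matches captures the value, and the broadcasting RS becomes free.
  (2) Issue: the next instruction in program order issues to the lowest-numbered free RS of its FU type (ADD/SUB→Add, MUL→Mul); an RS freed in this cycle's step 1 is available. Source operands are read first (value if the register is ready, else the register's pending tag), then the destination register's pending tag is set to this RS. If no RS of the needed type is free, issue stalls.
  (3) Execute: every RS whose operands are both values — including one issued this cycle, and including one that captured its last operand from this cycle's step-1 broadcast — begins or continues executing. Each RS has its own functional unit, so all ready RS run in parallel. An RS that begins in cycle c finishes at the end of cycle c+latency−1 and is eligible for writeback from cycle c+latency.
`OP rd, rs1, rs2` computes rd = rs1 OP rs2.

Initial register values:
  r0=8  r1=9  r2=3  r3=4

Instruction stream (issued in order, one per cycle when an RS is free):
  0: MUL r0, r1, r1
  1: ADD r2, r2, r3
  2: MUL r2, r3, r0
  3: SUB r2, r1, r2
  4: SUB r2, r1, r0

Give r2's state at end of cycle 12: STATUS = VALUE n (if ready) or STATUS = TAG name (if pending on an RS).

c1: issue MUL r0<-Mul1 | r0:Mul1,r1:9,r2:3,r3:4
c2: issue ADD r2<-Add1 | r0:Mul1,r1:9,r2:Add1,r3:4
c3: issue MUL r2<-Mul2 | r0:Mul1,r1:9,r2:Mul2,r3:4
c4: issue SUB r2<-Add2 | r0:Mul1,r1:9,r2:Add2,r3:4
c5: CDB Add1=7; issue SUB r2<-Add1 | r0:Mul1,r1:9,r2:Add1,r3:4
c6: CDB Mul1=81 | r0:81,r1:9,r2:Add1,r3:4
c7: - | r0:81,r1:9,r2:Add1,r3:4
c8: - | r0:81,r1:9,r2:Add1,r3:4
c9: CDB Add1=-72 | r0:81,r1:9,r2:-72,r3:4
c10: - | r0:81,r1:9,r2:-72,r3:4
c11: CDB Mul2=324 | r0:81,r1:9,r2:-72,r3:4
c12: - | r0:81,r1:9,r2:-72,r3:4

STATUS = VALUE -72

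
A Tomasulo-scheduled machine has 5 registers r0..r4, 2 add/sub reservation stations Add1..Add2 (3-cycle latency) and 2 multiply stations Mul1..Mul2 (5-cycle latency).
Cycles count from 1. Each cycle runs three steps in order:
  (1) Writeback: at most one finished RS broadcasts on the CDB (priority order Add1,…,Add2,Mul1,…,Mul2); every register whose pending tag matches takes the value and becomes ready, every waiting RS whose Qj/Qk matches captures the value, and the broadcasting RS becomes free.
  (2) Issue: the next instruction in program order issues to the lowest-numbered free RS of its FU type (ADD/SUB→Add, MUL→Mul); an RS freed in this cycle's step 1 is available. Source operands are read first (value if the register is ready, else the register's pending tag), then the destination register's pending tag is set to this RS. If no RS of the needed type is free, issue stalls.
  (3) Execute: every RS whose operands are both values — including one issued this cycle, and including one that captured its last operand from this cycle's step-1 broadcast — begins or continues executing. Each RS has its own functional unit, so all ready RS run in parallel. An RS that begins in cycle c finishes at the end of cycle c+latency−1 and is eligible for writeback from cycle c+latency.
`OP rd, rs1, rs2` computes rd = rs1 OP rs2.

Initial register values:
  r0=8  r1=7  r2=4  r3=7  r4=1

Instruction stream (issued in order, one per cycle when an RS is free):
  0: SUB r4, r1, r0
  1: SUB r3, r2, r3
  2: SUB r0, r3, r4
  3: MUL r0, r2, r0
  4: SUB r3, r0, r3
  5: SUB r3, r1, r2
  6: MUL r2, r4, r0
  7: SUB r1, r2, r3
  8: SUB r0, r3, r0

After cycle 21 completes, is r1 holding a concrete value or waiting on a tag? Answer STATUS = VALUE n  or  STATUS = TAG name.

c1: issue SUB r4<-Add1 | r0:8,r1:7,r2:4,r3:7,r4:Add1
c2: issue SUB r3<-Add2 | r0:8,r1:7,r2:4,r3:Add2,r4:Add1
c3: stall | r0:8,r1:7,r2:4,r3:Add2,r4:Add1
c4: CDB Add1=-1; issue SUB r0<-Add1 | r0:Add1,r1:7,r2:4,r3:Add2,r4:-1
c5: CDB Add2=-3; issue MUL r0<-Mul1 | r0:Mul1,r1:7,r2:4,r3:-3,r4:-1
c6: issue SUB r3<-Add2 | r0:Mul1,r1:7,r2:4,r3:Add2,r4:-1
c7: stall | r0:Mul1,r1:7,r2:4,r3:Add2,r4:-1
c8: CDB Add1=-2; issue SUB r3<-Add1 | r0:Mul1,r1:7,r2:4,r3:Add1,r4:-1
c9: issue MUL r2<-Mul2 | r0:Mul1,r1:7,r2:Mul2,r3:Add1,r4:-1
c10: stall | r0:Mul1,r1:7,r2:Mul2,r3:Add1,r4:-1
c11: CDB Add1=3; issue SUB r1<-Add1 | r0:Mul1,r1:Add1,r2:Mul2,r3:3,r4:-1
c12: stall | r0:Mul1,r1:Add1,r2:Mul2,r3:3,r4:-1
c13: CDB Mul1=-8; stall | r0:-8,r1:Add1,r2:Mul2,r3:3,r4:-1
c14: stall | r0:-8,r1:Add1,r2:Mul2,r3:3,r4:-1
c15: stall | r0:-8,r1:Add1,r2:Mul2,r3:3,r4:-1
c16: CDB Add2=-5; issue SUB r0<-Add2 | r0:Add2,r1:Add1,r2:Mul2,r3:3,r4:-1
c17: - | r0:Add2,r1:Add1,r2:Mul2,r3:3,r4:-1
c18: CDB Mul2=8 | r0:Add2,r1:Add1,r2:8,r3:3,r4:-1
c19: CDB Add2=11 | r0:11,r1:Add1,r2:8,r3:3,r4:-1
c20: - | r0:11,r1:Add1,r2:8,r3:3,r4:-1
c21: CDB Add1=5 | r0:11,r1:5,r2:8,r3:3,r4:-1

STATUS = VALUE 5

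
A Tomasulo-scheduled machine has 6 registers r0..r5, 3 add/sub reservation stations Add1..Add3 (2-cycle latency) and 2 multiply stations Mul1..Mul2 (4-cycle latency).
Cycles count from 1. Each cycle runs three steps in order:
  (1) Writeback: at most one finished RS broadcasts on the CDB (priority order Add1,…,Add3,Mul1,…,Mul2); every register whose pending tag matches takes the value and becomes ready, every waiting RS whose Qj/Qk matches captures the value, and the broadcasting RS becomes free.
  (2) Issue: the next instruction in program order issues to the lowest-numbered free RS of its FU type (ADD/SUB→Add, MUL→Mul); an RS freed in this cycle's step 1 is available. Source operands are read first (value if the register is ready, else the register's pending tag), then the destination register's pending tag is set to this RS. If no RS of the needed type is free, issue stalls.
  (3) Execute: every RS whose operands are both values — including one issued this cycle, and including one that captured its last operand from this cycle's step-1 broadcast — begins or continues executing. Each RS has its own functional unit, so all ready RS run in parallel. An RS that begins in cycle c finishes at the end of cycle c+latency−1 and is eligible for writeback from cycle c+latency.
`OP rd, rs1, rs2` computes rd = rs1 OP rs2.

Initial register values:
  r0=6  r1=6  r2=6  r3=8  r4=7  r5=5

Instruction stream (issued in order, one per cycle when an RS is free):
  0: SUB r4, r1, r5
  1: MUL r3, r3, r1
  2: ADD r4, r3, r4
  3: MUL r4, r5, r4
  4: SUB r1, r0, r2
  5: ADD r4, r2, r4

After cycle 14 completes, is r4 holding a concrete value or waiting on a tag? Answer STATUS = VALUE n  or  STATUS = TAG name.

  c1: issue SUB r4<-Add1  regs: r0:6,r1:6,r2:6,r3:8,r4:Add1,r5:5
  c2: issue MUL r3<-Mul1  regs: r0:6,r1:6,r2:6,r3:Mul1,r4:Add1,r5:5
  c3: CDB Add1=1; issue ADD r4<-Add1  regs: r0:6,r1:6,r2:6,r3:Mul1,r4:Add1,r5:5
  c4: issue MUL r4<-Mul2  regs: r0:6,r1:6,r2:6,r3:Mul1,r4:Mul2,r5:5
  c5: issue SUB r1<-Add2  regs: r0:6,r1:Add2,r2:6,r3:Mul1,r4:Mul2,r5:5
  c6: CDB Mul1=48; issue ADD r4<-Add3  regs: r0:6,r1:Add2,r2:6,r3:48,r4:Add3,r5:5
  c7: CDB Add2=0  regs: r0:6,r1:0,r2:6,r3:48,r4:Add3,r5:5
  c8: CDB Add1=49  regs: r0:6,r1:0,r2:6,r3:48,r4:Add3,r5:5
  c9: -  regs: r0:6,r1:0,r2:6,r3:48,r4:Add3,r5:5
  c10: -  regs: r0:6,r1:0,r2:6,r3:48,r4:Add3,r5:5
  c11: -  regs: r0:6,r1:0,r2:6,r3:48,r4:Add3,r5:5
  c12: CDB Mul2=245  regs: r0:6,r1:0,r2:6,r3:48,r4:Add3,r5:5
  c13: -  regs: r0:6,r1:0,r2:6,r3:48,r4:Add3,r5:5
  c14: CDB Add3=251  regs: r0:6,r1:0,r2:6,r3:48,r4:251,r5:5

STATUS = VALUE 251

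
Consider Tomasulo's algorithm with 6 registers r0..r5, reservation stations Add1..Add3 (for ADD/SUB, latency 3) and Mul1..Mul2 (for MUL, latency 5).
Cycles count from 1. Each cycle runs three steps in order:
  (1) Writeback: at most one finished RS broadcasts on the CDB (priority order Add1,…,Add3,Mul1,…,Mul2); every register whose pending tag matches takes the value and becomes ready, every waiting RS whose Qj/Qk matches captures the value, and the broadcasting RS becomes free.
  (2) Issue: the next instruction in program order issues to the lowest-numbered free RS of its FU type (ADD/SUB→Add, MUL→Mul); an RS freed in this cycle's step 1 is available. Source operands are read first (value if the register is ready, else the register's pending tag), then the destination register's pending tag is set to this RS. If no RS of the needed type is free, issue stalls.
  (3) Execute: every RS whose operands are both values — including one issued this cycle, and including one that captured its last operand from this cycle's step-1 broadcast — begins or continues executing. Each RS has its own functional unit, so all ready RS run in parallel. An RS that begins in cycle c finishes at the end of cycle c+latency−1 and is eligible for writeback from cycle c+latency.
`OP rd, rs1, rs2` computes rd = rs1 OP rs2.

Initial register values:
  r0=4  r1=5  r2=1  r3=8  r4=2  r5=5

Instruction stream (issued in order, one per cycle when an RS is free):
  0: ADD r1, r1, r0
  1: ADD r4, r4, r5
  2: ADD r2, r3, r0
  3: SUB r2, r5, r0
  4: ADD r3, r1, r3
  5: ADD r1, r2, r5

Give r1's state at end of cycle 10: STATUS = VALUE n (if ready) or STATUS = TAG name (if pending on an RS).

STATUS = VALUE 6

cycle 1: issue ADD r1<-Add1 // r0:4,r1:Add1,r2:1,r3:8,r4:2,r5:5
cycle 2: issue ADD r4<-Add2 // r0:4,r1:Add1,r2:1,r3:8,r4:Add2,r5:5
cycle 3: issue ADD r2<-Add3 // r0:4,r1:Add1,r2:Add3,r3:8,r4:Add2,r5:5
cycle 4: CDB Add1=9; issue SUB r2<-Add1 // r0:4,r1:9,r2:Add1,r3:8,r4:Add2,r5:5
cycle 5: CDB Add2=7; issue ADD r3<-Add2 // r0:4,r1:9,r2:Add1,r3:Add2,r4:7,r5:5
cycle 6: CDB Add3=12; issue ADD r1<-Add3 // r0:4,r1:Add3,r2:Add1,r3:Add2,r4:7,r5:5
cycle 7: CDB Add1=1 // r0:4,r1:Add3,r2:1,r3:Add2,r4:7,r5:5
cycle 8: CDB Add2=17 // r0:4,r1:Add3,r2:1,r3:17,r4:7,r5:5
cycle 9: - // r0:4,r1:Add3,r2:1,r3:17,r4:7,r5:5
cycle 10: CDB Add3=6 // r0:4,r1:6,r2:1,r3:17,r4:7,r5:5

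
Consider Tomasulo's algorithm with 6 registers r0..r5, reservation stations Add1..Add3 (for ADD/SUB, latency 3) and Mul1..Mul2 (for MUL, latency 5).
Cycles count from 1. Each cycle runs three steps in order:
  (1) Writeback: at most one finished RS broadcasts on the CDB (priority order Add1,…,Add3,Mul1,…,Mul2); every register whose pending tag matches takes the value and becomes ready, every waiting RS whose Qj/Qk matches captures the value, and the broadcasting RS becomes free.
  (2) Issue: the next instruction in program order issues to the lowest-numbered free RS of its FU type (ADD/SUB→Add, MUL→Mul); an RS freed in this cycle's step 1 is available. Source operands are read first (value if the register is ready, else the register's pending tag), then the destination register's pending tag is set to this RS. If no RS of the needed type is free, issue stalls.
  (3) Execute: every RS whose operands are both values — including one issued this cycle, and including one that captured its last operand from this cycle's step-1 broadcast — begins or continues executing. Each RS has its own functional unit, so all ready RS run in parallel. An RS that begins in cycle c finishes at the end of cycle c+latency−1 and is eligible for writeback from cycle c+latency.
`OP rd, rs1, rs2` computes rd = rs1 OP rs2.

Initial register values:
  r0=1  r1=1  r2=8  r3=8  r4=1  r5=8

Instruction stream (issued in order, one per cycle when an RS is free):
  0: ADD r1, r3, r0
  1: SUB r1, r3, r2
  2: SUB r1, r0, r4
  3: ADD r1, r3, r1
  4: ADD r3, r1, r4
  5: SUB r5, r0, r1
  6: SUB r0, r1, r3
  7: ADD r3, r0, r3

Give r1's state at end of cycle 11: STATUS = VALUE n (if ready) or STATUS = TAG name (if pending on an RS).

  c1: issue ADD r1<-Add1  regs: r0:1,r1:Add1,r2:8,r3:8,r4:1,r5:8
  c2: issue SUB r1<-Add2  regs: r0:1,r1:Add2,r2:8,r3:8,r4:1,r5:8
  c3: issue SUB r1<-Add3  regs: r0:1,r1:Add3,r2:8,r3:8,r4:1,r5:8
  c4: CDB Add1=9; issue ADD r1<-Add1  regs: r0:1,r1:Add1,r2:8,r3:8,r4:1,r5:8
  c5: CDB Add2=0; issue ADD r3<-Add2  regs: r0:1,r1:Add1,r2:8,r3:Add2,r4:1,r5:8
  c6: CDB Add3=0; issue SUB r5<-Add3  regs: r0:1,r1:Add1,r2:8,r3:Add2,r4:1,r5:Add3
  c7: stall  regs: r0:1,r1:Add1,r2:8,r3:Add2,r4:1,r5:Add3
  c8: stall  regs: r0:1,r1:Add1,r2:8,r3:Add2,r4:1,r5:Add3
  c9: CDB Add1=8; issue SUB r0<-Add1  regs: r0:Add1,r1:8,r2:8,r3:Add2,r4:1,r5:Add3
  c10: stall  regs: r0:Add1,r1:8,r2:8,r3:Add2,r4:1,r5:Add3
  c11: stall  regs: r0:Add1,r1:8,r2:8,r3:Add2,r4:1,r5:Add3

STATUS = VALUE 8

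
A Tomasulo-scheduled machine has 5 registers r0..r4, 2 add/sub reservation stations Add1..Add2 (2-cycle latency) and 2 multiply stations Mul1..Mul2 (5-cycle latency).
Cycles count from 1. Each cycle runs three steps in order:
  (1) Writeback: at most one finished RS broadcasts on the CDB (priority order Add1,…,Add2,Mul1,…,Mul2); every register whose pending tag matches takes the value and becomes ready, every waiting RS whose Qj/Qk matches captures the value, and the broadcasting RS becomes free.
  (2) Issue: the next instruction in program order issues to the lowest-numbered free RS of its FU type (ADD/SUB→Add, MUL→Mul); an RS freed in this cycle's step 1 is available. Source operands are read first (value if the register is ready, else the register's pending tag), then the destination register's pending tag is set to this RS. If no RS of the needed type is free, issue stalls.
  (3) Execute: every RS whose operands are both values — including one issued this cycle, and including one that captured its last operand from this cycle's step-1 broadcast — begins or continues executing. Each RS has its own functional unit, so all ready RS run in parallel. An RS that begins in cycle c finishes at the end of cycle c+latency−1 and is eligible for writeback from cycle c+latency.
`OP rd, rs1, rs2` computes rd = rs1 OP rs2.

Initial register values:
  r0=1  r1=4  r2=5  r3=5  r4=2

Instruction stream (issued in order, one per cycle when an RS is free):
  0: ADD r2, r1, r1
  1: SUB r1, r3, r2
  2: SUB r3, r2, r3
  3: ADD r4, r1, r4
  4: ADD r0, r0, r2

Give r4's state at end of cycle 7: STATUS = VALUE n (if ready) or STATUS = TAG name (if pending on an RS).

STATUS = TAG Add1

cycle 1: issue ADD r2<-Add1 // r0:1,r1:4,r2:Add1,r3:5,r4:2
cycle 2: issue SUB r1<-Add2 // r0:1,r1:Add2,r2:Add1,r3:5,r4:2
cycle 3: CDB Add1=8; issue SUB r3<-Add1 // r0:1,r1:Add2,r2:8,r3:Add1,r4:2
cycle 4: stall // r0:1,r1:Add2,r2:8,r3:Add1,r4:2
cycle 5: CDB Add1=3; issue ADD r4<-Add1 // r0:1,r1:Add2,r2:8,r3:3,r4:Add1
cycle 6: CDB Add2=-3; issue ADD r0<-Add2 // r0:Add2,r1:-3,r2:8,r3:3,r4:Add1
cycle 7: - // r0:Add2,r1:-3,r2:8,r3:3,r4:Add1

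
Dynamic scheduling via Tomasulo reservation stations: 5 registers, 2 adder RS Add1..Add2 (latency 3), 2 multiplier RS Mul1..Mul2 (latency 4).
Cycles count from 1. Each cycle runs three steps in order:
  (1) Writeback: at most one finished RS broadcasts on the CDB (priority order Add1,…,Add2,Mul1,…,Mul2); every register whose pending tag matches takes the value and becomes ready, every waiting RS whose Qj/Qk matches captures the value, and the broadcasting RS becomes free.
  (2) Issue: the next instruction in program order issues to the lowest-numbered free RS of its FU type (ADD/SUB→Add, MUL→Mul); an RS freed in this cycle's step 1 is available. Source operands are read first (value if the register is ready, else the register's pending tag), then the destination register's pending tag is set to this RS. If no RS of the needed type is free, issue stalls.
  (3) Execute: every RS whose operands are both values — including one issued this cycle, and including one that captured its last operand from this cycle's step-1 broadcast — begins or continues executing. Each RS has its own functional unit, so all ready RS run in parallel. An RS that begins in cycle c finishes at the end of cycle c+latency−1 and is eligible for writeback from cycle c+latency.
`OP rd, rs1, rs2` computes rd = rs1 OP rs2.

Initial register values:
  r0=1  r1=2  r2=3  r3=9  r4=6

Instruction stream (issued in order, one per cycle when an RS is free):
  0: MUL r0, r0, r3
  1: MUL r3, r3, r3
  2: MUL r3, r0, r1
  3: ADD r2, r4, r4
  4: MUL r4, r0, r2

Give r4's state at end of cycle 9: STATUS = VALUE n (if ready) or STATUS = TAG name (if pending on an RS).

STATUS = TAG Mul2

  c1: issue MUL r0<-Mul1  regs: r0:Mul1,r1:2,r2:3,r3:9,r4:6
  c2: issue MUL r3<-Mul2  regs: r0:Mul1,r1:2,r2:3,r3:Mul2,r4:6
  c3: stall  regs: r0:Mul1,r1:2,r2:3,r3:Mul2,r4:6
  c4: stall  regs: r0:Mul1,r1:2,r2:3,r3:Mul2,r4:6
  c5: CDB Mul1=9; issue MUL r3<-Mul1  regs: r0:9,r1:2,r2:3,r3:Mul1,r4:6
  c6: CDB Mul2=81; issue ADD r2<-Add1  regs: r0:9,r1:2,r2:Add1,r3:Mul1,r4:6
  c7: issue MUL r4<-Mul2  regs: r0:9,r1:2,r2:Add1,r3:Mul1,r4:Mul2
  c8: -  regs: r0:9,r1:2,r2:Add1,r3:Mul1,r4:Mul2
  c9: CDB Add1=12  regs: r0:9,r1:2,r2:12,r3:Mul1,r4:Mul2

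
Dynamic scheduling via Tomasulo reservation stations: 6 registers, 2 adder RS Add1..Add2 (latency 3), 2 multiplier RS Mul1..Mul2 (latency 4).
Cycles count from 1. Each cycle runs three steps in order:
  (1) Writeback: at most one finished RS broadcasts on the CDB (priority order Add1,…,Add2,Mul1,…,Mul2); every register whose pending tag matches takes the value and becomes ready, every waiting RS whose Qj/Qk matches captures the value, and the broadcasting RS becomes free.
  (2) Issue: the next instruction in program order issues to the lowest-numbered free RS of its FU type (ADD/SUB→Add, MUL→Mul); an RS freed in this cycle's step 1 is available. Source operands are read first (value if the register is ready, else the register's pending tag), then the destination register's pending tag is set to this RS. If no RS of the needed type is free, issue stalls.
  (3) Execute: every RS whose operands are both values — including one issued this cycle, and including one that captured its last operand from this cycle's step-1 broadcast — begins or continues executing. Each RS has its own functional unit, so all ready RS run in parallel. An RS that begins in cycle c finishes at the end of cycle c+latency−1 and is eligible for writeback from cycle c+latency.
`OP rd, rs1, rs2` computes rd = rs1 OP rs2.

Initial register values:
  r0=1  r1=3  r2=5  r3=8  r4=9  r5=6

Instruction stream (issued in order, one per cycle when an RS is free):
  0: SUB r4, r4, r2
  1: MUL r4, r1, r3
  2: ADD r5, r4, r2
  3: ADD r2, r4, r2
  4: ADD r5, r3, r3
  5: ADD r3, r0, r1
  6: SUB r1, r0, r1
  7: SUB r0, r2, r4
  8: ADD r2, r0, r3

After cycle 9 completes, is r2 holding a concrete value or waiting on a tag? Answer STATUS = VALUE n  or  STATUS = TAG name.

c1: issue SUB r4<-Add1 | r0:1,r1:3,r2:5,r3:8,r4:Add1,r5:6
c2: issue MUL r4<-Mul1 | r0:1,r1:3,r2:5,r3:8,r4:Mul1,r5:6
c3: issue ADD r5<-Add2 | r0:1,r1:3,r2:5,r3:8,r4:Mul1,r5:Add2
c4: CDB Add1=4; issue ADD r2<-Add1 | r0:1,r1:3,r2:Add1,r3:8,r4:Mul1,r5:Add2
c5: stall | r0:1,r1:3,r2:Add1,r3:8,r4:Mul1,r5:Add2
c6: CDB Mul1=24; stall | r0:1,r1:3,r2:Add1,r3:8,r4:24,r5:Add2
c7: stall | r0:1,r1:3,r2:Add1,r3:8,r4:24,r5:Add2
c8: stall | r0:1,r1:3,r2:Add1,r3:8,r4:24,r5:Add2
c9: CDB Add1=29; issue ADD r5<-Add1 | r0:1,r1:3,r2:29,r3:8,r4:24,r5:Add1

STATUS = VALUE 29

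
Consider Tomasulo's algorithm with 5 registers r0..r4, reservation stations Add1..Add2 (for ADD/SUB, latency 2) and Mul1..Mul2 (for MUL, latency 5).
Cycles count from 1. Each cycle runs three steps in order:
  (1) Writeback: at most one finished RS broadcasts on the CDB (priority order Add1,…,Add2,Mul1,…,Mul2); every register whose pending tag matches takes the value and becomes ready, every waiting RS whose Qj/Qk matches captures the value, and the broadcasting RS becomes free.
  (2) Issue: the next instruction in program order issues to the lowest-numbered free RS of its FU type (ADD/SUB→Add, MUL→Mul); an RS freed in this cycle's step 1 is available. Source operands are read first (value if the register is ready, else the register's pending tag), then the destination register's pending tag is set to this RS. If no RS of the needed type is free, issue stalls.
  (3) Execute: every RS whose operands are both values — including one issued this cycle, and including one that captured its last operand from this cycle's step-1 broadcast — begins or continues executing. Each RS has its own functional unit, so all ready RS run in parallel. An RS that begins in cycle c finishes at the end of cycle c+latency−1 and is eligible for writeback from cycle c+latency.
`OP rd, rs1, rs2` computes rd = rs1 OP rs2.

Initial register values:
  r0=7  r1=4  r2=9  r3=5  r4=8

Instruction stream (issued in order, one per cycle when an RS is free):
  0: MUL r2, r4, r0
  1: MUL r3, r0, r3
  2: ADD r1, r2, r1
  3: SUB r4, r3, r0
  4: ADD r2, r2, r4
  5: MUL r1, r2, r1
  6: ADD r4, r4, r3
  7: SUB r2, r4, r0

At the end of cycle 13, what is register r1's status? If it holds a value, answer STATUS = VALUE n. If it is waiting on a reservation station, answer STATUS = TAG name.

c1: issue MUL r2<-Mul1 | r0:7,r1:4,r2:Mul1,r3:5,r4:8
c2: issue MUL r3<-Mul2 | r0:7,r1:4,r2:Mul1,r3:Mul2,r4:8
c3: issue ADD r1<-Add1 | r0:7,r1:Add1,r2:Mul1,r3:Mul2,r4:8
c4: issue SUB r4<-Add2 | r0:7,r1:Add1,r2:Mul1,r3:Mul2,r4:Add2
c5: stall | r0:7,r1:Add1,r2:Mul1,r3:Mul2,r4:Add2
c6: CDB Mul1=56; stall | r0:7,r1:Add1,r2:56,r3:Mul2,r4:Add2
c7: CDB Mul2=35; stall | r0:7,r1:Add1,r2:56,r3:35,r4:Add2
c8: CDB Add1=60; issue ADD r2<-Add1 | r0:7,r1:60,r2:Add1,r3:35,r4:Add2
c9: CDB Add2=28; issue MUL r1<-Mul1 | r0:7,r1:Mul1,r2:Add1,r3:35,r4:28
c10: issue ADD r4<-Add2 | r0:7,r1:Mul1,r2:Add1,r3:35,r4:Add2
c11: CDB Add1=84; issue SUB r2<-Add1 | r0:7,r1:Mul1,r2:Add1,r3:35,r4:Add2
c12: CDB Add2=63 | r0:7,r1:Mul1,r2:Add1,r3:35,r4:63
c13: - | r0:7,r1:Mul1,r2:Add1,r3:35,r4:63

STATUS = TAG Mul1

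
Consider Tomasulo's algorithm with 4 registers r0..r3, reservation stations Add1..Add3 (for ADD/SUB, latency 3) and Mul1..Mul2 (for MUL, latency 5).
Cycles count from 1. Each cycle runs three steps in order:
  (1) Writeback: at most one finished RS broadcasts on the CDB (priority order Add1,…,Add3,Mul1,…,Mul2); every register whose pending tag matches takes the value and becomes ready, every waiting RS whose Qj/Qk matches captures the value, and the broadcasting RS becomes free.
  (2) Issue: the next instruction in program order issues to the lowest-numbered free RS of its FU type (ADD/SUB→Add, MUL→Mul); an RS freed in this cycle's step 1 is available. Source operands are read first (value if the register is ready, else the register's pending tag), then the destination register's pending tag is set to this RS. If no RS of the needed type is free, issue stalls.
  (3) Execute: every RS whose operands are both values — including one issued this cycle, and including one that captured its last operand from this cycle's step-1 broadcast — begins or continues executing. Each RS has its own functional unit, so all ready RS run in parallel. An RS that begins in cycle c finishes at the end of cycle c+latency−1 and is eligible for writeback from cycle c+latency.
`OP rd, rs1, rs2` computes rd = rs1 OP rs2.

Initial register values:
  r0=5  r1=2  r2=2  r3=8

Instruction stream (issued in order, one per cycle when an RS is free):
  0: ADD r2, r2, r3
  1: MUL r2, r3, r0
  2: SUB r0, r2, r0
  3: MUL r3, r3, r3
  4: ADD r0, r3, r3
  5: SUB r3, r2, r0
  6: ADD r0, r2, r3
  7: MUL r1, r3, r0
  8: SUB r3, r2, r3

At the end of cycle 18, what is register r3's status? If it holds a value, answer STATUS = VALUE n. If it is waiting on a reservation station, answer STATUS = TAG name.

  c1: issue ADD r2<-Add1  regs: r0:5,r1:2,r2:Add1,r3:8
  c2: issue MUL r2<-Mul1  regs: r0:5,r1:2,r2:Mul1,r3:8
  c3: issue SUB r0<-Add2  regs: r0:Add2,r1:2,r2:Mul1,r3:8
  c4: CDB Add1=10; issue MUL r3<-Mul2  regs: r0:Add2,r1:2,r2:Mul1,r3:Mul2
  c5: issue ADD r0<-Add1  regs: r0:Add1,r1:2,r2:Mul1,r3:Mul2
  c6: issue SUB r3<-Add3  regs: r0:Add1,r1:2,r2:Mul1,r3:Add3
  c7: CDB Mul1=40; stall  regs: r0:Add1,r1:2,r2:40,r3:Add3
  c8: stall  regs: r0:Add1,r1:2,r2:40,r3:Add3
  c9: CDB Mul2=64; stall  regs: r0:Add1,r1:2,r2:40,r3:Add3
  c10: CDB Add2=35; issue ADD r0<-Add2  regs: r0:Add2,r1:2,r2:40,r3:Add3
  c11: issue MUL r1<-Mul1  regs: r0:Add2,r1:Mul1,r2:40,r3:Add3
  c12: CDB Add1=128; issue SUB r3<-Add1  regs: r0:Add2,r1:Mul1,r2:40,r3:Add1
  c13: -  regs: r0:Add2,r1:Mul1,r2:40,r3:Add1
  c14: -  regs: r0:Add2,r1:Mul1,r2:40,r3:Add1
  c15: CDB Add3=-88  regs: r0:Add2,r1:Mul1,r2:40,r3:Add1
  c16: -  regs: r0:Add2,r1:Mul1,r2:40,r3:Add1
  c17: -  regs: r0:Add2,r1:Mul1,r2:40,r3:Add1
  c18: CDB Add1=128  regs: r0:Add2,r1:Mul1,r2:40,r3:128

STATUS = VALUE 128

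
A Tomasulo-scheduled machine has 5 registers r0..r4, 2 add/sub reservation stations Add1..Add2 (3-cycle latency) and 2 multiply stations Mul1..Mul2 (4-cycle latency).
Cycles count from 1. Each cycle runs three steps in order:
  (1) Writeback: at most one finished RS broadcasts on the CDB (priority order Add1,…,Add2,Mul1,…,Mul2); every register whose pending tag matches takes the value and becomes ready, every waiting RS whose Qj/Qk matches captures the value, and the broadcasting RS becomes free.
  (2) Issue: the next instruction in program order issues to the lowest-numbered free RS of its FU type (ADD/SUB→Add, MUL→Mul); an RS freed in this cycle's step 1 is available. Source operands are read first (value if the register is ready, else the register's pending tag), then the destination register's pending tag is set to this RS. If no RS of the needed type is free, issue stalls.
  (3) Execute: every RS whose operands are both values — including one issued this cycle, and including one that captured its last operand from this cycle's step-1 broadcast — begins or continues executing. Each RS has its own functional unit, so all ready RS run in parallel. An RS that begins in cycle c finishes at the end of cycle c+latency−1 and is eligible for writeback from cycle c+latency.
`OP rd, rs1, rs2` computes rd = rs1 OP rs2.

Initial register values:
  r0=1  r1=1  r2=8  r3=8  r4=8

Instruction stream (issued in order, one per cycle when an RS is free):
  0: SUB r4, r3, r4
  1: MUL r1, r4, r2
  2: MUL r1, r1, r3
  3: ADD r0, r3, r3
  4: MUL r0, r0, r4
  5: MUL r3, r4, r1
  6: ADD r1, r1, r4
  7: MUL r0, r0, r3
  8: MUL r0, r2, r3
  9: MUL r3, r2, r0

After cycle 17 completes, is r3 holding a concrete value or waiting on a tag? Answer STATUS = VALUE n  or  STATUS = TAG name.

STATUS = VALUE 0

cycle 1: issue SUB r4<-Add1 // r0:1,r1:1,r2:8,r3:8,r4:Add1
cycle 2: issue MUL r1<-Mul1 // r0:1,r1:Mul1,r2:8,r3:8,r4:Add1
cycle 3: issue MUL r1<-Mul2 // r0:1,r1:Mul2,r2:8,r3:8,r4:Add1
cycle 4: CDB Add1=0; issue ADD r0<-Add1 // r0:Add1,r1:Mul2,r2:8,r3:8,r4:0
cycle 5: stall // r0:Add1,r1:Mul2,r2:8,r3:8,r4:0
cycle 6: stall // r0:Add1,r1:Mul2,r2:8,r3:8,r4:0
cycle 7: CDB Add1=16; stall // r0:16,r1:Mul2,r2:8,r3:8,r4:0
cycle 8: CDB Mul1=0; issue MUL r0<-Mul1 // r0:Mul1,r1:Mul2,r2:8,r3:8,r4:0
cycle 9: stall // r0:Mul1,r1:Mul2,r2:8,r3:8,r4:0
cycle 10: stall // r0:Mul1,r1:Mul2,r2:8,r3:8,r4:0
cycle 11: stall // r0:Mul1,r1:Mul2,r2:8,r3:8,r4:0
cycle 12: CDB Mul1=0; issue MUL r3<-Mul1 // r0:0,r1:Mul2,r2:8,r3:Mul1,r4:0
cycle 13: CDB Mul2=0; issue ADD r1<-Add1 // r0:0,r1:Add1,r2:8,r3:Mul1,r4:0
cycle 14: issue MUL r0<-Mul2 // r0:Mul2,r1:Add1,r2:8,r3:Mul1,r4:0
cycle 15: stall // r0:Mul2,r1:Add1,r2:8,r3:Mul1,r4:0
cycle 16: CDB Add1=0; stall // r0:Mul2,r1:0,r2:8,r3:Mul1,r4:0
cycle 17: CDB Mul1=0; issue MUL r0<-Mul1 // r0:Mul1,r1:0,r2:8,r3:0,r4:0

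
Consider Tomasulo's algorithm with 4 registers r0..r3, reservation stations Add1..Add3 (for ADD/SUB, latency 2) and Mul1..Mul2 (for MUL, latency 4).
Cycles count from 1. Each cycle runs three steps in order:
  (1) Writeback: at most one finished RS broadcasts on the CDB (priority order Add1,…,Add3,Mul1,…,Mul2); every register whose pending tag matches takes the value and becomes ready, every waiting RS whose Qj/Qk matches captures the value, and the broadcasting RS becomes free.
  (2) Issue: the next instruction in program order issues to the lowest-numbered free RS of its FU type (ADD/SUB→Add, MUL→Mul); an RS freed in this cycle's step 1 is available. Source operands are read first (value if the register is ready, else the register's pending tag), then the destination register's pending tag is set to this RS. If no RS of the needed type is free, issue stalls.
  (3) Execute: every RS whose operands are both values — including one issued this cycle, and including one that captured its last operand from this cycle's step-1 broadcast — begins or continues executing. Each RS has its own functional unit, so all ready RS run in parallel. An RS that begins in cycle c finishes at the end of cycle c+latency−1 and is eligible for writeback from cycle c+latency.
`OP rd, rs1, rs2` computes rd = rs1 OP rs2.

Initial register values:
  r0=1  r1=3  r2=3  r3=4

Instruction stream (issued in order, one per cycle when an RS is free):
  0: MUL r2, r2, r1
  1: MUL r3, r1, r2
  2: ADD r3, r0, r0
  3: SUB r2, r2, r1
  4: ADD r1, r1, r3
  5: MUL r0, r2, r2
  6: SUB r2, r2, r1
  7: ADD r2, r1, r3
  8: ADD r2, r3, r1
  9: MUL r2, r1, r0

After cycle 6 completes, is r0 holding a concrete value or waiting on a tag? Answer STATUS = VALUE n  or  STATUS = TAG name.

STATUS = TAG Mul1

  c1: issue MUL r2<-Mul1  regs: r0:1,r1:3,r2:Mul1,r3:4
  c2: issue MUL r3<-Mul2  regs: r0:1,r1:3,r2:Mul1,r3:Mul2
  c3: issue ADD r3<-Add1  regs: r0:1,r1:3,r2:Mul1,r3:Add1
  c4: issue SUB r2<-Add2  regs: r0:1,r1:3,r2:Add2,r3:Add1
  c5: CDB Add1=2; issue ADD r1<-Add1  regs: r0:1,r1:Add1,r2:Add2,r3:2
  c6: CDB Mul1=9; issue MUL r0<-Mul1  regs: r0:Mul1,r1:Add1,r2:Add2,r3:2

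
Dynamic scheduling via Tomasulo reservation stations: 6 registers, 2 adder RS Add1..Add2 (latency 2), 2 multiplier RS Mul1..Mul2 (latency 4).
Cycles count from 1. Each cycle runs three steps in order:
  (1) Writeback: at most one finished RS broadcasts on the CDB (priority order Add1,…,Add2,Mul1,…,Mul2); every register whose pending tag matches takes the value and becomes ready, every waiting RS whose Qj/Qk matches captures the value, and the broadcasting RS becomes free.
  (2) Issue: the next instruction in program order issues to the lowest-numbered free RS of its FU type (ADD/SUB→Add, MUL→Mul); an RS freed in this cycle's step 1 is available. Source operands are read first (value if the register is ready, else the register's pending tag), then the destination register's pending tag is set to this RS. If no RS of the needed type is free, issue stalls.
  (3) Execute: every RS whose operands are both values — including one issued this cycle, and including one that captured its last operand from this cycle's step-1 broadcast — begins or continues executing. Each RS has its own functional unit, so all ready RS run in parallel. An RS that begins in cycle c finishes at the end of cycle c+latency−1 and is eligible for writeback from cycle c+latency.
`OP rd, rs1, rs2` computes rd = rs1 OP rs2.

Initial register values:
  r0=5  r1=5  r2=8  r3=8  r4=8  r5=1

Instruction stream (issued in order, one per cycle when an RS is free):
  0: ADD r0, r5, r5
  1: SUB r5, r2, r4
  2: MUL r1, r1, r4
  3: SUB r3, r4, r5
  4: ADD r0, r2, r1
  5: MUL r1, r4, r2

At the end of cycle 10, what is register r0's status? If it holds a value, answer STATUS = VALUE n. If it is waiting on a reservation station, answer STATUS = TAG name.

STATUS = VALUE 48

c1: issue ADD r0<-Add1 | r0:Add1,r1:5,r2:8,r3:8,r4:8,r5:1
c2: issue SUB r5<-Add2 | r0:Add1,r1:5,r2:8,r3:8,r4:8,r5:Add2
c3: CDB Add1=2; issue MUL r1<-Mul1 | r0:2,r1:Mul1,r2:8,r3:8,r4:8,r5:Add2
c4: CDB Add2=0; issue SUB r3<-Add1 | r0:2,r1:Mul1,r2:8,r3:Add1,r4:8,r5:0
c5: issue ADD r0<-Add2 | r0:Add2,r1:Mul1,r2:8,r3:Add1,r4:8,r5:0
c6: CDB Add1=8; issue MUL r1<-Mul2 | r0:Add2,r1:Mul2,r2:8,r3:8,r4:8,r5:0
c7: CDB Mul1=40 | r0:Add2,r1:Mul2,r2:8,r3:8,r4:8,r5:0
c8: - | r0:Add2,r1:Mul2,r2:8,r3:8,r4:8,r5:0
c9: CDB Add2=48 | r0:48,r1:Mul2,r2:8,r3:8,r4:8,r5:0
c10: CDB Mul2=64 | r0:48,r1:64,r2:8,r3:8,r4:8,r5:0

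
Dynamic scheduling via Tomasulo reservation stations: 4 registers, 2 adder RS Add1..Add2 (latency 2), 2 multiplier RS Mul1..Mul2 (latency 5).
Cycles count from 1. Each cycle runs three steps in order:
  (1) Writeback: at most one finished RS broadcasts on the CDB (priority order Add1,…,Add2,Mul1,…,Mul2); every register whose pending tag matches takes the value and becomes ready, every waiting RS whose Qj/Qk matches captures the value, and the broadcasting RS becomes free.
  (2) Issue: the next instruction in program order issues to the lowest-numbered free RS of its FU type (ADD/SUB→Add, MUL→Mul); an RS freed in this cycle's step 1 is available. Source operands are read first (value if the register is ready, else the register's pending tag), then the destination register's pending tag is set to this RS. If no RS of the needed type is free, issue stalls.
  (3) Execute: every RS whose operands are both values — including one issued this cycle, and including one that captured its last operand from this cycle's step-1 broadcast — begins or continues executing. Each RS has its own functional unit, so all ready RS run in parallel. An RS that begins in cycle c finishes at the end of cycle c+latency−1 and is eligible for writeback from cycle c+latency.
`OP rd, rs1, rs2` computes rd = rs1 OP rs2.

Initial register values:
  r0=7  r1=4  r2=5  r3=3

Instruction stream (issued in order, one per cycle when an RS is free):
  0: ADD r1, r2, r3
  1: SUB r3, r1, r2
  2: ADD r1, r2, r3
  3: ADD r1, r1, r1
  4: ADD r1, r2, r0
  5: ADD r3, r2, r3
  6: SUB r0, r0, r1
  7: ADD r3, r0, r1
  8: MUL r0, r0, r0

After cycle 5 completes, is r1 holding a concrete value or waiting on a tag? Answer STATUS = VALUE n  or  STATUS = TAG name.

cycle 1: issue ADD r1<-Add1 // r0:7,r1:Add1,r2:5,r3:3
cycle 2: issue SUB r3<-Add2 // r0:7,r1:Add1,r2:5,r3:Add2
cycle 3: CDB Add1=8; issue ADD r1<-Add1 // r0:7,r1:Add1,r2:5,r3:Add2
cycle 4: stall // r0:7,r1:Add1,r2:5,r3:Add2
cycle 5: CDB Add2=3; issue ADD r1<-Add2 // r0:7,r1:Add2,r2:5,r3:3

STATUS = TAG Add2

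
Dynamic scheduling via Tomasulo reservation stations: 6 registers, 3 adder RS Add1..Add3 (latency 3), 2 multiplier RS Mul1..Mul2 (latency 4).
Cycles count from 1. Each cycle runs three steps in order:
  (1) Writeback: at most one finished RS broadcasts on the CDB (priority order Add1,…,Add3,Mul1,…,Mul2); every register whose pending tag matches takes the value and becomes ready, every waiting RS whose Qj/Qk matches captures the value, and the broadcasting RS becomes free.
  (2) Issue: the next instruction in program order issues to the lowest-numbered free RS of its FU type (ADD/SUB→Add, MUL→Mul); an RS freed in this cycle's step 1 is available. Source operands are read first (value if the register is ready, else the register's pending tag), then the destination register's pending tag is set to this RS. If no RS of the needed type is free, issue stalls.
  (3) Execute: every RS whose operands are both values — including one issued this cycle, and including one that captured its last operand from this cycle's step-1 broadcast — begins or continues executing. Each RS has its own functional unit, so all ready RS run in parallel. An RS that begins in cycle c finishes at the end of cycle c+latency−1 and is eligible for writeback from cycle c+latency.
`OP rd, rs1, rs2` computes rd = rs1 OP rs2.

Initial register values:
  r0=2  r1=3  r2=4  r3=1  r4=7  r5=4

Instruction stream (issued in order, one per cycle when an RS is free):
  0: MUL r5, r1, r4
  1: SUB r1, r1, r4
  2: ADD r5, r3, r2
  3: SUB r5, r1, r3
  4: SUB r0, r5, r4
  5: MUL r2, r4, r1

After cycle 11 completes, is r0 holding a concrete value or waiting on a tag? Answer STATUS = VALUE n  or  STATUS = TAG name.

STATUS = VALUE -12

c1: issue MUL r5<-Mul1 | r0:2,r1:3,r2:4,r3:1,r4:7,r5:Mul1
c2: issue SUB r1<-Add1 | r0:2,r1:Add1,r2:4,r3:1,r4:7,r5:Mul1
c3: issue ADD r5<-Add2 | r0:2,r1:Add1,r2:4,r3:1,r4:7,r5:Add2
c4: issue SUB r5<-Add3 | r0:2,r1:Add1,r2:4,r3:1,r4:7,r5:Add3
c5: CDB Add1=-4; issue SUB r0<-Add1 | r0:Add1,r1:-4,r2:4,r3:1,r4:7,r5:Add3
c6: CDB Add2=5; issue MUL r2<-Mul2 | r0:Add1,r1:-4,r2:Mul2,r3:1,r4:7,r5:Add3
c7: CDB Mul1=21 | r0:Add1,r1:-4,r2:Mul2,r3:1,r4:7,r5:Add3
c8: CDB Add3=-5 | r0:Add1,r1:-4,r2:Mul2,r3:1,r4:7,r5:-5
c9: - | r0:Add1,r1:-4,r2:Mul2,r3:1,r4:7,r5:-5
c10: CDB Mul2=-28 | r0:Add1,r1:-4,r2:-28,r3:1,r4:7,r5:-5
c11: CDB Add1=-12 | r0:-12,r1:-4,r2:-28,r3:1,r4:7,r5:-5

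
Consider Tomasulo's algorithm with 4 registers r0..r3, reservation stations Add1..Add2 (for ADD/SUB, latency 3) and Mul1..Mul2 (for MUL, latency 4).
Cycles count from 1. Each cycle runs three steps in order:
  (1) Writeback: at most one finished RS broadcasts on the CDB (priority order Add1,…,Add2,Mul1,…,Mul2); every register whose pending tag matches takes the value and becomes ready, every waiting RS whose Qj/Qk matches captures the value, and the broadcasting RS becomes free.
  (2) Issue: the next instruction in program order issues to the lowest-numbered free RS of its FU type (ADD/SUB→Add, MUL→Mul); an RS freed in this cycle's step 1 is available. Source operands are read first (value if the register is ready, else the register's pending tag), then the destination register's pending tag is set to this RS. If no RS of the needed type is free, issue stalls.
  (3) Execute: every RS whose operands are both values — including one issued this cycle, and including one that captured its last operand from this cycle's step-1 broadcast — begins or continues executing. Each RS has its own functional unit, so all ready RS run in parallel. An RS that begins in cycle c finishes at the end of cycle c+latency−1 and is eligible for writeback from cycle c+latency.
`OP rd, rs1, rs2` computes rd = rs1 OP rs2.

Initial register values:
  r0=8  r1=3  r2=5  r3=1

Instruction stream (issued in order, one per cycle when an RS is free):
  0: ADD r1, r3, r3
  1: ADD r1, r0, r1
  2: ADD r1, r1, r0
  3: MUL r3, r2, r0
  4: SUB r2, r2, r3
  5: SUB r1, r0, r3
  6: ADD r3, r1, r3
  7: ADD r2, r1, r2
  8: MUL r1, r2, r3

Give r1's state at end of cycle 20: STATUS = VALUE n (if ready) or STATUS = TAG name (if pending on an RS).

c1: issue ADD r1<-Add1 | r0:8,r1:Add1,r2:5,r3:1
c2: issue ADD r1<-Add2 | r0:8,r1:Add2,r2:5,r3:1
c3: stall | r0:8,r1:Add2,r2:5,r3:1
c4: CDB Add1=2; issue ADD r1<-Add1 | r0:8,r1:Add1,r2:5,r3:1
c5: issue MUL r3<-Mul1 | r0:8,r1:Add1,r2:5,r3:Mul1
c6: stall | r0:8,r1:Add1,r2:5,r3:Mul1
c7: CDB Add2=10; issue SUB r2<-Add2 | r0:8,r1:Add1,r2:Add2,r3:Mul1
c8: stall | r0:8,r1:Add1,r2:Add2,r3:Mul1
c9: CDB Mul1=40; stall | r0:8,r1:Add1,r2:Add2,r3:40
c10: CDB Add1=18; issue SUB r1<-Add1 | r0:8,r1:Add1,r2:Add2,r3:40
c11: stall | r0:8,r1:Add1,r2:Add2,r3:40
c12: CDB Add2=-35; issue ADD r3<-Add2 | r0:8,r1:Add1,r2:-35,r3:Add2
c13: CDB Add1=-32; issue ADD r2<-Add1 | r0:8,r1:-32,r2:Add1,r3:Add2
c14: issue MUL r1<-Mul1 | r0:8,r1:Mul1,r2:Add1,r3:Add2
c15: - | r0:8,r1:Mul1,r2:Add1,r3:Add2
c16: CDB Add1=-67 | r0:8,r1:Mul1,r2:-67,r3:Add2
c17: CDB Add2=8 | r0:8,r1:Mul1,r2:-67,r3:8
c18: - | r0:8,r1:Mul1,r2:-67,r3:8
c19: - | r0:8,r1:Mul1,r2:-67,r3:8
c20: - | r0:8,r1:Mul1,r2:-67,r3:8

STATUS = TAG Mul1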